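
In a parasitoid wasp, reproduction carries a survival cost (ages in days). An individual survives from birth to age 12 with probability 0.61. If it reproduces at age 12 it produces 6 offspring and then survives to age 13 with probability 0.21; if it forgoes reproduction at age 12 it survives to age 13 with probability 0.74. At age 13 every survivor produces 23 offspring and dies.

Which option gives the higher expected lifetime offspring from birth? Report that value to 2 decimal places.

10.38

breed at age 12: R₀ = 0.61 × (6 + 0.21 × 23) = 0.61 × 10.8300 = 6.6063
delay to age 13: R₀ = 0.61 × (0.74 × 23) = 0.61 × 17.0200 = 10.3822
Higher: delay to age 13 (10.3822).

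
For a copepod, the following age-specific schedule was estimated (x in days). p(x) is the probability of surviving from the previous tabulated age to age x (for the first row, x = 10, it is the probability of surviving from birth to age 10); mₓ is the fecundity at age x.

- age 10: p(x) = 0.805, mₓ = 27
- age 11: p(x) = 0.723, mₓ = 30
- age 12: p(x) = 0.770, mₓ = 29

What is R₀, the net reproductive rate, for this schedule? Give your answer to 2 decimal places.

52.19

Survivorship from birth: l_x = p_10·p_11·…·p_x.
  l_10 = 0.80500
  l_11 = 0.58202
  l_12 = 0.44815
R₀ = Σ l_x mₓ:
  age 10: 0.80500 × 27 = 21.7350
  age 11: 0.58202 × 30 = 17.4606
  age 12: 0.44815 × 29 = 12.9963
R₀ = 21.7350 + 17.4606 + 12.9963 = 52.1920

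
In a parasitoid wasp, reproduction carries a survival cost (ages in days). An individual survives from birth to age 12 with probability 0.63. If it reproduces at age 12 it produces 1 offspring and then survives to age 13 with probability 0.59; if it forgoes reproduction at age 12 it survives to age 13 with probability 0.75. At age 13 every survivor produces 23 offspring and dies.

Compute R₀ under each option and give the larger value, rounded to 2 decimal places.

breed at age 12: R₀ = 0.63 × (1 + 0.59 × 23) = 0.63 × 14.5700 = 9.1791
delay to age 13: R₀ = 0.63 × (0.75 × 23) = 0.63 × 17.2500 = 10.8675
Higher: delay to age 13 (10.8675).

10.87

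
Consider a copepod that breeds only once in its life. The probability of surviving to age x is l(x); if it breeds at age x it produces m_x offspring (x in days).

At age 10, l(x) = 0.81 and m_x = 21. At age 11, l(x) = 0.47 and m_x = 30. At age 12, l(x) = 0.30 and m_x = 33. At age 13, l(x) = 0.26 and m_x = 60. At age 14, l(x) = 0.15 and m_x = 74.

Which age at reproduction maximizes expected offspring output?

Expected offspring if breeding at age x = l(x) × m_x:
  age 10: 0.81 × 21 = 17.010
  age 11: 0.47 × 30 = 14.100
  age 12: 0.30 × 33 = 9.900
  age 13: 0.26 × 60 = 15.600
  age 14: 0.15 × 74 = 11.100
Maximum at age 10 (17.010).

10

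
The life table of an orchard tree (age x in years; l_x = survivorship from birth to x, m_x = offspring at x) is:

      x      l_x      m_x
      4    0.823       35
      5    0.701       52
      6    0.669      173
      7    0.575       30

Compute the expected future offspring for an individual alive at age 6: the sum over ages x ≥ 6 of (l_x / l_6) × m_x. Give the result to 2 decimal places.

l_6 = 0.669. Conditional survival from age 6 to x is l_x / l_6.
  x=6: (0.669/0.669) × 173 = 173.0000
  x=7: (0.575/0.669) × 30 = 25.7848
Sum = 173.0000 + 25.7848 = 198.7848

198.78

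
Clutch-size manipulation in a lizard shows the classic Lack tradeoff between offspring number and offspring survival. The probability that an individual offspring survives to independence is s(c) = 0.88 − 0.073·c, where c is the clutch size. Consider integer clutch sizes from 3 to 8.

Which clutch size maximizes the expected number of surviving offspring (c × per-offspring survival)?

6

Expected surviving offspring = c × s(c):
  c=3: 3 × 0.661 = 1.983
  c=4: 4 × 0.588 = 2.352
  c=5: 5 × 0.515 = 2.575
  c=6: 6 × 0.442 = 2.652
  c=7: 7 × 0.369 = 2.583
  c=8: 8 × 0.296 = 2.368
Maximum at c = 6 (2.652 surviving offspring).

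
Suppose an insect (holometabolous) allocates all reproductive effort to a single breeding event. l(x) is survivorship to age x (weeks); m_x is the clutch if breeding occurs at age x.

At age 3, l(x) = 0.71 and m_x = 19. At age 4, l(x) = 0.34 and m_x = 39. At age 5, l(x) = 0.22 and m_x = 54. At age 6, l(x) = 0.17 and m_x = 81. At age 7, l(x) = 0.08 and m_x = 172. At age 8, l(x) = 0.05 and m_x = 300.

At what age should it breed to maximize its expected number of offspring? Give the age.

8

Expected offspring if breeding at age x = l(x) × m_x:
  age 3: 0.71 × 19 = 13.490
  age 4: 0.34 × 39 = 13.260
  age 5: 0.22 × 54 = 11.880
  age 6: 0.17 × 81 = 13.770
  age 7: 0.08 × 172 = 13.760
  age 8: 0.05 × 300 = 15.000
Maximum at age 8 (15.000).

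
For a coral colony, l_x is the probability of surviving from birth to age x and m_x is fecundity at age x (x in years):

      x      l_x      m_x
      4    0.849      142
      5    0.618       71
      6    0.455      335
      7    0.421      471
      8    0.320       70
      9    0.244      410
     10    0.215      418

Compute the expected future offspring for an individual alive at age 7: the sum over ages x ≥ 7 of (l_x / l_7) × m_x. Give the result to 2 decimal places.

l_7 = 0.421. Conditional survival from age 7 to x is l_x / l_7.
  x=7: (0.421/0.421) × 471 = 471.0000
  x=8: (0.320/0.421) × 70 = 53.2067
  x=9: (0.244/0.421) × 410 = 237.6247
  x=10: (0.215/0.421) × 418 = 213.4679
Sum = 471.0000 + 53.2067 + 237.6247 + 213.4679 = 975.2993

975.30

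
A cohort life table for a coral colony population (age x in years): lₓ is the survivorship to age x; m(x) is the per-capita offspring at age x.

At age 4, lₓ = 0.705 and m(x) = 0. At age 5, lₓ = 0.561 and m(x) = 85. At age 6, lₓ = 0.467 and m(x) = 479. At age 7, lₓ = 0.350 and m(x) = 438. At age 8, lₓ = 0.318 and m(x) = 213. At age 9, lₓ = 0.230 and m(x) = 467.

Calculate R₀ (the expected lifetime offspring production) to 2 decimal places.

R₀ = Σ lₓ m(x):
  age 4: 0.705 × 0 = 0.0000
  age 5: 0.561 × 85 = 47.6850
  age 6: 0.467 × 479 = 223.6930
  age 7: 0.350 × 438 = 153.3000
  age 8: 0.318 × 213 = 67.7340
  age 9: 0.230 × 467 = 107.4100
R₀ = 0.0000 + 47.6850 + 223.6930 + 153.3000 + 67.7340 + 107.4100 = 599.8220

599.82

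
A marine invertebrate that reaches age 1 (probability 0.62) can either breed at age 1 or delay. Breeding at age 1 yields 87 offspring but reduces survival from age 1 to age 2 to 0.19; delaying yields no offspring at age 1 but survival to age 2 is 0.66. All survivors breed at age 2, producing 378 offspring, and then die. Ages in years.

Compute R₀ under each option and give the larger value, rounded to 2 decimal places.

breed at age 1: R₀ = 0.62 × (87 + 0.19 × 378) = 0.62 × 158.8200 = 98.4684
delay to age 2: R₀ = 0.62 × (0.66 × 378) = 0.62 × 249.4800 = 154.6776
Higher: delay to age 2 (154.6776).

154.68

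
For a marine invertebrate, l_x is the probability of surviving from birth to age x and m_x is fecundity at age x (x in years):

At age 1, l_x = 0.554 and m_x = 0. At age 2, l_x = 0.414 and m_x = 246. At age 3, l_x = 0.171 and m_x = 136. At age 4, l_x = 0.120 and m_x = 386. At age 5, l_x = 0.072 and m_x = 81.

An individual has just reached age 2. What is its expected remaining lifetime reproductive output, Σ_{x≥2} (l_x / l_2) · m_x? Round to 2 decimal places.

428.14

l_2 = 0.414. Conditional survival from age 2 to x is l_x / l_2.
  x=2: (0.414/0.414) × 246 = 246.0000
  x=3: (0.171/0.414) × 136 = 56.1739
  x=4: (0.120/0.414) × 386 = 111.8841
  x=5: (0.072/0.414) × 81 = 14.0870
Sum = 246.0000 + 56.1739 + 111.8841 + 14.0870 = 428.1449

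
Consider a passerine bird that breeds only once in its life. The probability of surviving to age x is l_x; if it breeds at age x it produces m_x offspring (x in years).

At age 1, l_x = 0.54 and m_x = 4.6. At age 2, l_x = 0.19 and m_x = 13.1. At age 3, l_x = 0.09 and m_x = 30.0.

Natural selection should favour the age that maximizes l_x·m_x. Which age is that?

3

Expected offspring if breeding at age x = l_x × m_x:
  age 1: 0.54 × 4.6 = 2.484
  age 2: 0.19 × 13.1 = 2.489
  age 3: 0.09 × 30.0 = 2.700
Maximum at age 3 (2.700).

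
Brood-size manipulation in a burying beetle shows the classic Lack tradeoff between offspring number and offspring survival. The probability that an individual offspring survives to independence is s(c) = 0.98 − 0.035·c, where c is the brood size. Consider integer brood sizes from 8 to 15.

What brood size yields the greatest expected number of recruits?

Expected recruits = c × s(c):
  c=8: 8 × 0.700 = 5.600
  c=9: 9 × 0.665 = 5.985
  c=10: 10 × 0.630 = 6.300
  c=11: 11 × 0.595 = 6.545
  c=12: 12 × 0.560 = 6.720
  c=13: 13 × 0.525 = 6.825
  c=14: 14 × 0.490 = 6.860
  c=15: 15 × 0.455 = 6.825
Maximum at c = 14 (6.860 recruits).

14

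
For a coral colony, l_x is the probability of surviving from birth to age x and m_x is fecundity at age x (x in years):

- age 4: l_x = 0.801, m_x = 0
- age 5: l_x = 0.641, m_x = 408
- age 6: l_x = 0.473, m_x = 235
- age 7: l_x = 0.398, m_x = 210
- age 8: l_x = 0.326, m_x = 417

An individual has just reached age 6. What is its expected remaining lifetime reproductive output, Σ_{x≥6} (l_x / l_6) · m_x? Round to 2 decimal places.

699.11

l_6 = 0.473. Conditional survival from age 6 to x is l_x / l_6.
  x=6: (0.473/0.473) × 235 = 235.0000
  x=7: (0.398/0.473) × 210 = 176.7019
  x=8: (0.326/0.473) × 417 = 287.4038
Sum = 235.0000 + 176.7019 + 287.4038 = 699.1057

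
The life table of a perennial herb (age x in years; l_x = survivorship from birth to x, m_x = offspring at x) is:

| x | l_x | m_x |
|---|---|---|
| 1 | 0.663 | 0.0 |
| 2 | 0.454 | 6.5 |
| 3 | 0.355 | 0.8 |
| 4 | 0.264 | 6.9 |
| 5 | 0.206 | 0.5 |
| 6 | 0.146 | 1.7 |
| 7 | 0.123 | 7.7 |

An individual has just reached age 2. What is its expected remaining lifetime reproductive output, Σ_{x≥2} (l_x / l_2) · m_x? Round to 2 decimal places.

l_2 = 0.454. Conditional survival from age 2 to x is l_x / l_2.
  x=2: (0.454/0.454) × 6.5 = 6.5000
  x=3: (0.355/0.454) × 0.8 = 0.6256
  x=4: (0.264/0.454) × 6.9 = 4.0123
  x=5: (0.206/0.454) × 0.5 = 0.2269
  x=6: (0.146/0.454) × 1.7 = 0.5467
  x=7: (0.123/0.454) × 7.7 = 2.0861
Sum = 6.5000 + 0.6256 + 4.0123 + 0.2269 + 0.5467 + 2.0861 = 13.9976

14.00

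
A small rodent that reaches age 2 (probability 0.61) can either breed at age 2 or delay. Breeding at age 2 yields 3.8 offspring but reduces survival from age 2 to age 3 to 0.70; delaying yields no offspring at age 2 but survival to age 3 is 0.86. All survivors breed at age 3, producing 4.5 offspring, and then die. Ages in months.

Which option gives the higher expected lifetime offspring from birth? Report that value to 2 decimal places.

4.24

breed at age 2: R₀ = 0.61 × (3.8 + 0.70 × 4.5) = 0.61 × 6.9500 = 4.2395
delay to age 3: R₀ = 0.61 × (0.86 × 4.5) = 0.61 × 3.8700 = 2.3607
Higher: breed at age 2 (4.2395).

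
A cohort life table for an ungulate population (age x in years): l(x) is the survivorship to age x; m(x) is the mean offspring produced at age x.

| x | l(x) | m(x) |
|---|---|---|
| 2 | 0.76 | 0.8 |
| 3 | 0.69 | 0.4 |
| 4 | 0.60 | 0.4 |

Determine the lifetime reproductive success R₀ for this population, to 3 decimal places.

1.124

R₀ = Σ l(x) m(x):
  age 2: 0.76 × 0.8 = 0.6080
  age 3: 0.69 × 0.4 = 0.2760
  age 4: 0.60 × 0.4 = 0.2400
R₀ = 0.6080 + 0.2760 + 0.2400 = 1.1240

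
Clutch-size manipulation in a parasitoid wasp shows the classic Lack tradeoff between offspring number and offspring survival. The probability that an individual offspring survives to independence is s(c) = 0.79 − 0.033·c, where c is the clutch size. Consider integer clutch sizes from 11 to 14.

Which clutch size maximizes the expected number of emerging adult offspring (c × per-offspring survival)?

12

Expected emerging adult offspring = c × s(c):
  c=11: 11 × 0.427 = 4.697
  c=12: 12 × 0.394 = 4.728
  c=13: 13 × 0.361 = 4.693
  c=14: 14 × 0.328 = 4.592
Maximum at c = 12 (4.728 emerging adult offspring).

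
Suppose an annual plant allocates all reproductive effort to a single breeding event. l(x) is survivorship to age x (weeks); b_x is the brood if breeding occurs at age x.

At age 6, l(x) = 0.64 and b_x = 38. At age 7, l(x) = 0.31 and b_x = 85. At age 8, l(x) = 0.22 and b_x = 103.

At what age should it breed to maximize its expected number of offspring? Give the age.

Expected offspring if breeding at age x = l(x) × b_x:
  age 6: 0.64 × 38 = 24.320
  age 7: 0.31 × 85 = 26.350
  age 8: 0.22 × 103 = 22.660
Maximum at age 7 (26.350).

7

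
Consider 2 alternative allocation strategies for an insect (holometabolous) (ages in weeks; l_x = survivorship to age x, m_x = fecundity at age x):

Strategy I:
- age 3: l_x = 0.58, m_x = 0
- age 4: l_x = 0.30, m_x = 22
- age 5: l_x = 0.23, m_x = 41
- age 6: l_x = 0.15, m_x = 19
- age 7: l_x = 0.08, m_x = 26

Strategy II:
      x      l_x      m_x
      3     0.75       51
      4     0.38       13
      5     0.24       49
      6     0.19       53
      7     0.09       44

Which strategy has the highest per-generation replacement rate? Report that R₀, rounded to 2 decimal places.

68.98

Strategy I: R₀ = 0.58×0 + 0.30×22 + 0.23×41 + 0.15×19 + 0.08×26 = 20.9600
Strategy II: R₀ = 0.75×51 + 0.38×13 + 0.24×49 + 0.19×53 + 0.09×44 = 68.9800
Highest R₀: strategy II with 68.9800.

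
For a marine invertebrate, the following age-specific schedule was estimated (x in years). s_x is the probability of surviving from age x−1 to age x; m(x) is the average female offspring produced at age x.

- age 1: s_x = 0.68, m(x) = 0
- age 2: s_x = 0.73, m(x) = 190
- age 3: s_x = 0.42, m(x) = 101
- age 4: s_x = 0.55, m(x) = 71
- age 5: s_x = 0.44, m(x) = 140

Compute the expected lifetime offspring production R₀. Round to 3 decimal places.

Survivorship from birth: l_x = s_1·s_2·…·s_x.
  l_1 = 0.68000
  l_2 = 0.49640
  l_3 = 0.20849
  l_4 = 0.11467
  l_5 = 0.05045
R₀ = Σ l_x m(x):
  age 1: 0.68000 × 0 = 0.0000
  age 2: 0.49640 × 190 = 94.3160
  age 3: 0.20849 × 101 = 21.0575
  age 4: 0.11467 × 71 = 8.1416
  age 5: 0.05045 × 140 = 7.0630
R₀ = 0.0000 + 94.3160 + 21.0575 + 8.1416 + 7.0630 = 130.5781

130.578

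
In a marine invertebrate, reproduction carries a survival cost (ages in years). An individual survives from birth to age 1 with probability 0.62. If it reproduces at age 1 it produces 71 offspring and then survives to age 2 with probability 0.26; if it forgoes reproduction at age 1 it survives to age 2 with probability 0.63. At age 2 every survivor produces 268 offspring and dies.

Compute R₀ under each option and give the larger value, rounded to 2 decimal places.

104.68

breed at age 1: R₀ = 0.62 × (71 + 0.26 × 268) = 0.62 × 140.6800 = 87.2216
delay to age 2: R₀ = 0.62 × (0.63 × 268) = 0.62 × 168.8400 = 104.6808
Higher: delay to age 2 (104.6808).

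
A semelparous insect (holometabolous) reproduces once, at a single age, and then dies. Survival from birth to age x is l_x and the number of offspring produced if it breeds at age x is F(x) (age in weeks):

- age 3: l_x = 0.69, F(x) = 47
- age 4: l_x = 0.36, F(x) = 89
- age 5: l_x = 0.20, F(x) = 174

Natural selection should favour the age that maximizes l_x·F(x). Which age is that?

5

Expected offspring if breeding at age x = l_x × F(x):
  age 3: 0.69 × 47 = 32.430
  age 4: 0.36 × 89 = 32.040
  age 5: 0.20 × 174 = 34.800
Maximum at age 5 (34.800).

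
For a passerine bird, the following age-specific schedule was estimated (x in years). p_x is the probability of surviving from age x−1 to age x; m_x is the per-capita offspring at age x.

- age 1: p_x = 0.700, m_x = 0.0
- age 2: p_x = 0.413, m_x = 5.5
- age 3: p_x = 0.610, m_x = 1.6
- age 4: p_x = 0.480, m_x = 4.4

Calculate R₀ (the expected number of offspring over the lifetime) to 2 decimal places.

2.24

Survivorship from birth: l_x = p_1·p_2·…·p_x.
  l_1 = 0.70000
  l_2 = 0.28910
  l_3 = 0.17635
  l_4 = 0.08465
R₀ = Σ l_x m_x:
  age 1: 0.70000 × 0.0 = 0.0000
  age 2: 0.28910 × 5.5 = 1.5901
  age 3: 0.17635 × 1.6 = 0.2822
  age 4: 0.08465 × 4.4 = 0.3725
R₀ = 0.0000 + 1.5901 + 0.2822 + 0.3725 = 2.2447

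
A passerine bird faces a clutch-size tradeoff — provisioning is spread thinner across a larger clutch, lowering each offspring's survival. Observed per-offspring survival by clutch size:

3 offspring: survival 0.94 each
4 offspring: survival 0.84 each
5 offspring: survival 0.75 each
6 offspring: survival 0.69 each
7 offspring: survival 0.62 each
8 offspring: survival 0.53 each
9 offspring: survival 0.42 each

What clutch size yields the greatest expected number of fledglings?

Expected fledglings = c × s(c):
  c=3: 3 × 0.94 = 2.820
  c=4: 4 × 0.84 = 3.360
  c=5: 5 × 0.75 = 3.750
  c=6: 6 × 0.69 = 4.140
  c=7: 7 × 0.62 = 4.340
  c=8: 8 × 0.53 = 4.240
  c=9: 9 × 0.42 = 3.780
Maximum at c = 7 (4.340 fledglings).

7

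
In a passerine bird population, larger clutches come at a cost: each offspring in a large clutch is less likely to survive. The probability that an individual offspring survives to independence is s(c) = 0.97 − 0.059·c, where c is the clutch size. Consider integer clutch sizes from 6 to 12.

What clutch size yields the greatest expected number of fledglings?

Expected fledglings = c × s(c):
  c=6: 6 × 0.616 = 3.696
  c=7: 7 × 0.557 = 3.899
  c=8: 8 × 0.498 = 3.984
  c=9: 9 × 0.439 = 3.951
  c=10: 10 × 0.380 = 3.800
  c=11: 11 × 0.321 = 3.531
  c=12: 12 × 0.262 = 3.144
Maximum at c = 8 (3.984 fledglings).

8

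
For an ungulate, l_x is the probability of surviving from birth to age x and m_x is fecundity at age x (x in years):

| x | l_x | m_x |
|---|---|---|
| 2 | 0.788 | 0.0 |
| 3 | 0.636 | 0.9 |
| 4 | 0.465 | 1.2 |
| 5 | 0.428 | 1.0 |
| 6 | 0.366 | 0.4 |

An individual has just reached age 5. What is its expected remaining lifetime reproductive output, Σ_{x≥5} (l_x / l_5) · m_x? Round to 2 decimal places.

l_5 = 0.428. Conditional survival from age 5 to x is l_x / l_5.
  x=5: (0.428/0.428) × 1.0 = 1.0000
  x=6: (0.366/0.428) × 0.4 = 0.3421
Sum = 1.0000 + 0.3421 = 1.3421

1.34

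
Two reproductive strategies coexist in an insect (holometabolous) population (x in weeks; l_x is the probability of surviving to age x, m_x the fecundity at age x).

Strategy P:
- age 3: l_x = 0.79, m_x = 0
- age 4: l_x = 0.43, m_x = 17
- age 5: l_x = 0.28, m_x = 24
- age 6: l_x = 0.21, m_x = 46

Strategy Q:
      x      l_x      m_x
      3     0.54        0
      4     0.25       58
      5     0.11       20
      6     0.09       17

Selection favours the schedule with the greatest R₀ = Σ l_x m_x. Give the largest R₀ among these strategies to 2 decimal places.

23.69

Strategy P: R₀ = 0.79×0 + 0.43×17 + 0.28×24 + 0.21×46 = 23.6900
Strategy Q: R₀ = 0.54×0 + 0.25×58 + 0.11×20 + 0.09×17 = 18.2300
Highest R₀: strategy P with 23.6900.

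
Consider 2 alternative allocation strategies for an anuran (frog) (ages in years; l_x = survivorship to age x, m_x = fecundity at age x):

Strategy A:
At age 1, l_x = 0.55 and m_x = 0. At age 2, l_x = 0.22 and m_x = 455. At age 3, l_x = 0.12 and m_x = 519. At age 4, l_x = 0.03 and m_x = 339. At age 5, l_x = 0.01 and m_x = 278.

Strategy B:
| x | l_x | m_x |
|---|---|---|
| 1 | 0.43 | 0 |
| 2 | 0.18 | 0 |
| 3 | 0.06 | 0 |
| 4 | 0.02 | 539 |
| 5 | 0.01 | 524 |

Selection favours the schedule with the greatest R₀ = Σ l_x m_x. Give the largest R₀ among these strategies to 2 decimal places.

175.33

Strategy A: R₀ = 0.55×0 + 0.22×455 + 0.12×519 + 0.03×339 + 0.01×278 = 175.3300
Strategy B: R₀ = 0.43×0 + 0.18×0 + 0.06×0 + 0.02×539 + 0.01×524 = 16.0200
Highest R₀: strategy A with 175.3300.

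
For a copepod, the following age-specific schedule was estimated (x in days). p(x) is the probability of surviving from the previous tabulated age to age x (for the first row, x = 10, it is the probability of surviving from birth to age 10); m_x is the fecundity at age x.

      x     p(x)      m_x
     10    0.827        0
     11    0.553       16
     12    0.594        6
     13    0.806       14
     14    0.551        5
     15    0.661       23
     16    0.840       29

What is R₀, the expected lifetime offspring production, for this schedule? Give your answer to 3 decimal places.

16.393

Survivorship from birth: l_x = p_10·p_11·…·p_x.
  l_10 = 0.82700
  l_11 = 0.45733
  l_12 = 0.27165
  l_13 = 0.21895
  l_14 = 0.12064
  l_15 = 0.07975
  l_16 = 0.06699
R₀ = Σ l_x m_x:
  age 10: 0.82700 × 0 = 0.0000
  age 11: 0.45733 × 16 = 7.3173
  age 12: 0.27165 × 6 = 1.6299
  age 13: 0.21895 × 14 = 3.0653
  age 14: 0.12064 × 5 = 0.6032
  age 15: 0.07975 × 23 = 1.8342
  age 16: 0.06699 × 29 = 1.9427
R₀ = 0.0000 + 7.3173 + 1.6299 + 3.0653 + 0.6032 + 1.8342 + 1.9427 = 16.3926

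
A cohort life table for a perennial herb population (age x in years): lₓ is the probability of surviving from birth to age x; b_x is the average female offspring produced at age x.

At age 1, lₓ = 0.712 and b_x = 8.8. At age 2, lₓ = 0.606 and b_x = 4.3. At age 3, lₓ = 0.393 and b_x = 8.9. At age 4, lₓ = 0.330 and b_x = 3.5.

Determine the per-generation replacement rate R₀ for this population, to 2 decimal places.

R₀ = Σ lₓ b_x:
  age 1: 0.712 × 8.8 = 6.2656
  age 2: 0.606 × 4.3 = 2.6058
  age 3: 0.393 × 8.9 = 3.4977
  age 4: 0.330 × 3.5 = 1.1550
R₀ = 6.2656 + 2.6058 + 3.4977 + 1.1550 = 13.5241

13.52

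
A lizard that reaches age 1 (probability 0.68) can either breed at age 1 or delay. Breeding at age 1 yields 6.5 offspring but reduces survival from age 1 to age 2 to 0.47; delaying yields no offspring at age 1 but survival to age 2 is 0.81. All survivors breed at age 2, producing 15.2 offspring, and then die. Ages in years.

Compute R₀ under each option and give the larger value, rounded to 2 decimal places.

9.28

breed at age 1: R₀ = 0.68 × (6.5 + 0.47 × 15.2) = 0.68 × 13.6440 = 9.2779
delay to age 2: R₀ = 0.68 × (0.81 × 15.2) = 0.68 × 12.3120 = 8.3722
Higher: breed at age 1 (9.2779).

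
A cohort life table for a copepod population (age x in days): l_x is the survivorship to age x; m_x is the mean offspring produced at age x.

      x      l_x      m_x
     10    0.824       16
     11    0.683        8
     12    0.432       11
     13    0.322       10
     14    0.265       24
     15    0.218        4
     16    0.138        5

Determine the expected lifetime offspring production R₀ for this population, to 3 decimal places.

R₀ = Σ l_x m_x:
  age 10: 0.824 × 16 = 13.1840
  age 11: 0.683 × 8 = 5.4640
  age 12: 0.432 × 11 = 4.7520
  age 13: 0.322 × 10 = 3.2200
  age 14: 0.265 × 24 = 6.3600
  age 15: 0.218 × 4 = 0.8720
  age 16: 0.138 × 5 = 0.6900
R₀ = 13.1840 + 5.4640 + 4.7520 + 3.2200 + 6.3600 + 0.8720 + 0.6900 = 34.5420

34.542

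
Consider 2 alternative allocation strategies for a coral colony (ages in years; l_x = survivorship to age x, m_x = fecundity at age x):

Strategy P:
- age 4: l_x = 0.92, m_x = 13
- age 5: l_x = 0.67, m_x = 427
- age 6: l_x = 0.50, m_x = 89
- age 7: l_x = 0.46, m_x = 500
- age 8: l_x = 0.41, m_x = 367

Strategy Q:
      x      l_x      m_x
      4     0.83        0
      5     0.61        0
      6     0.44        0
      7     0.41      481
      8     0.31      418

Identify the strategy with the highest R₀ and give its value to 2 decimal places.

723.02

Strategy P: R₀ = 0.92×13 + 0.67×427 + 0.50×89 + 0.46×500 + 0.41×367 = 723.0200
Strategy Q: R₀ = 0.83×0 + 0.61×0 + 0.44×0 + 0.41×481 + 0.31×418 = 326.7900
Highest R₀: strategy P with 723.0200.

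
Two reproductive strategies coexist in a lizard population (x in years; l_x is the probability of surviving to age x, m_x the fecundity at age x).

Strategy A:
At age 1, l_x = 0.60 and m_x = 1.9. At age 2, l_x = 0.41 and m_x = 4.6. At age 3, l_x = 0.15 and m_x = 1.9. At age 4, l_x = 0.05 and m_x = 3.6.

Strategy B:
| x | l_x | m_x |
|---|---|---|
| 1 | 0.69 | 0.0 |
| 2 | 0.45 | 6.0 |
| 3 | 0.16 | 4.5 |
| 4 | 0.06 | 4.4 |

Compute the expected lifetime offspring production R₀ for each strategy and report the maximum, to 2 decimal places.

Strategy A: R₀ = 0.60×1.9 + 0.41×4.6 + 0.15×1.9 + 0.05×3.6 = 3.4910
Strategy B: R₀ = 0.69×0.0 + 0.45×6.0 + 0.16×4.5 + 0.06×4.4 = 3.6840
Highest R₀: strategy B with 3.6840.

3.68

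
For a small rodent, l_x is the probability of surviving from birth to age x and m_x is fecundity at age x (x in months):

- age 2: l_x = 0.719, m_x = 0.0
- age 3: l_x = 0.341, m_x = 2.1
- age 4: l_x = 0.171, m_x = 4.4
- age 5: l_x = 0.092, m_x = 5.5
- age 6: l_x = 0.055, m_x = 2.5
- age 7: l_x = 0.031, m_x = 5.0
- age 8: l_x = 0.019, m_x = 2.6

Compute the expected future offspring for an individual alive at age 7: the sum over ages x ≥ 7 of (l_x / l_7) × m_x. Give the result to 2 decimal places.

l_7 = 0.031. Conditional survival from age 7 to x is l_x / l_7.
  x=7: (0.031/0.031) × 5.0 = 5.0000
  x=8: (0.019/0.031) × 2.6 = 1.5935
Sum = 5.0000 + 1.5935 = 6.5935

6.59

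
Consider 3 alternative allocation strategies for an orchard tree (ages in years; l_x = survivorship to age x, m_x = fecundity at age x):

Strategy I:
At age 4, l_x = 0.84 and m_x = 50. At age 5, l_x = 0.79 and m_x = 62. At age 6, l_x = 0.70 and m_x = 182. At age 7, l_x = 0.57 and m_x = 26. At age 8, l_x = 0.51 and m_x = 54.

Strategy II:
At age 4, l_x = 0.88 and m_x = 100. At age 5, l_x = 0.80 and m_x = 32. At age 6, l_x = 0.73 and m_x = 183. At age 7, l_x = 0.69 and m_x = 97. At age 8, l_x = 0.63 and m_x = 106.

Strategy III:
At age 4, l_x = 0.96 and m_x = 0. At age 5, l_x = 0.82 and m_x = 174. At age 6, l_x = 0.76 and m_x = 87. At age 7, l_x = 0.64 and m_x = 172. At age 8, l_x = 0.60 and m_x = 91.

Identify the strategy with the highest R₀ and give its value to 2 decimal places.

380.90

Strategy I: R₀ = 0.84×50 + 0.79×62 + 0.70×182 + 0.57×26 + 0.51×54 = 260.7400
Strategy II: R₀ = 0.88×100 + 0.80×32 + 0.73×183 + 0.69×97 + 0.63×106 = 380.9000
Strategy III: R₀ = 0.96×0 + 0.82×174 + 0.76×87 + 0.64×172 + 0.60×91 = 373.4800
Highest R₀: strategy II with 380.9000.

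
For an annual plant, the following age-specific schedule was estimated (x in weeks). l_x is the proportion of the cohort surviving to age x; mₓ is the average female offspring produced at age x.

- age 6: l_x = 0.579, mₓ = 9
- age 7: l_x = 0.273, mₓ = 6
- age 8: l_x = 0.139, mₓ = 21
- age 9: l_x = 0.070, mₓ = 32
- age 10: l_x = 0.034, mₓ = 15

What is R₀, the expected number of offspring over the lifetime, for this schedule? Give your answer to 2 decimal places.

12.52

R₀ = Σ l_x mₓ:
  age 6: 0.579 × 9 = 5.2110
  age 7: 0.273 × 6 = 1.6380
  age 8: 0.139 × 21 = 2.9190
  age 9: 0.070 × 32 = 2.2400
  age 10: 0.034 × 15 = 0.5100
R₀ = 5.2110 + 1.6380 + 2.9190 + 2.2400 + 0.5100 = 12.5180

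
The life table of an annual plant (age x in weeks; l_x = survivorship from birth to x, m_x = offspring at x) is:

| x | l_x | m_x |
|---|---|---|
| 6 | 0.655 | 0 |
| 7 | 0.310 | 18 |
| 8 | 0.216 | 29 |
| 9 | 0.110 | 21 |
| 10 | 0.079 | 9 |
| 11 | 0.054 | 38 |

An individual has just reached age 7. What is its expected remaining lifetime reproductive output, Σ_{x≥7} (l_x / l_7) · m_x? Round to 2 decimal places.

54.57

l_7 = 0.310. Conditional survival from age 7 to x is l_x / l_7.
  x=7: (0.310/0.310) × 18 = 18.0000
  x=8: (0.216/0.310) × 29 = 20.2065
  x=9: (0.110/0.310) × 21 = 7.4516
  x=10: (0.079/0.310) × 9 = 2.2935
  x=11: (0.054/0.310) × 38 = 6.6194
Sum = 18.0000 + 20.2065 + 7.4516 + 2.2935 + 6.6194 = 54.5710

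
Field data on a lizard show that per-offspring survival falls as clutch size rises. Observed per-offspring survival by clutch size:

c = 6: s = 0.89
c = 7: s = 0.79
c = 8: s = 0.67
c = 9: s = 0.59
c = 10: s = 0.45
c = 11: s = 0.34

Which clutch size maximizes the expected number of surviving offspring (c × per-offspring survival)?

Expected surviving offspring = c × s(c):
  c=6: 6 × 0.89 = 5.340
  c=7: 7 × 0.79 = 5.530
  c=8: 8 × 0.67 = 5.360
  c=9: 9 × 0.59 = 5.310
  c=10: 10 × 0.45 = 4.500
  c=11: 11 × 0.34 = 3.740
Maximum at c = 7 (5.530 surviving offspring).

7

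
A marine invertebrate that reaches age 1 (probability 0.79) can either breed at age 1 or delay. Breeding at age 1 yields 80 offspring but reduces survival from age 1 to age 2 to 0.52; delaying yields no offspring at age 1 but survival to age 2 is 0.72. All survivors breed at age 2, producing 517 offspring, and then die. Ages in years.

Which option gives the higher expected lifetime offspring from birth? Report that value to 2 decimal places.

breed at age 1: R₀ = 0.79 × (80 + 0.52 × 517) = 0.79 × 348.8400 = 275.5836
delay to age 2: R₀ = 0.79 × (0.72 × 517) = 0.79 × 372.2400 = 294.0696
Higher: delay to age 2 (294.0696).

294.07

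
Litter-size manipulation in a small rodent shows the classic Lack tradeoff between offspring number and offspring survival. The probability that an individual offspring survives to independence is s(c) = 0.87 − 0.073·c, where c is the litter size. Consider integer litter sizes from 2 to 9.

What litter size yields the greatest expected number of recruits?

Expected recruits = c × s(c):
  c=2: 2 × 0.724 = 1.448
  c=3: 3 × 0.651 = 1.953
  c=4: 4 × 0.578 = 2.312
  c=5: 5 × 0.505 = 2.525
  c=6: 6 × 0.432 = 2.592
  c=7: 7 × 0.359 = 2.513
  c=8: 8 × 0.286 = 2.288
  c=9: 9 × 0.213 = 1.917
Maximum at c = 6 (2.592 recruits).

6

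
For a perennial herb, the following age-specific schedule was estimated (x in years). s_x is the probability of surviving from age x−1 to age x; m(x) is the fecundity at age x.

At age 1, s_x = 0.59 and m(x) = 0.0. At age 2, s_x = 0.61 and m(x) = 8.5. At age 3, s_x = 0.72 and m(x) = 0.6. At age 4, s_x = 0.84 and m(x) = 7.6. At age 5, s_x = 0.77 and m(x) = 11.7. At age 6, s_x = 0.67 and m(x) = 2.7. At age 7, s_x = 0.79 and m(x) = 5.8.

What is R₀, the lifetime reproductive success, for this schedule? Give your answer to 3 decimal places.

7.648

Survivorship from birth: l_x = s_1·s_2·…·s_x.
  l_1 = 0.59000
  l_2 = 0.35990
  l_3 = 0.25913
  l_4 = 0.21767
  l_5 = 0.16760
  l_6 = 0.11229
  l_7 = 0.08871
R₀ = Σ l_x m(x):
  age 1: 0.59000 × 0.0 = 0.0000
  age 2: 0.35990 × 8.5 = 3.0591
  age 3: 0.25913 × 0.6 = 0.1555
  age 4: 0.21767 × 7.6 = 1.6543
  age 5: 0.16760 × 11.7 = 1.9609
  age 6: 0.11229 × 2.7 = 0.3032
  age 7: 0.08871 × 5.8 = 0.5145
R₀ = 0.0000 + 3.0591 + 0.1555 + 1.6543 + 1.9609 + 0.3032 + 0.5145 = 7.6475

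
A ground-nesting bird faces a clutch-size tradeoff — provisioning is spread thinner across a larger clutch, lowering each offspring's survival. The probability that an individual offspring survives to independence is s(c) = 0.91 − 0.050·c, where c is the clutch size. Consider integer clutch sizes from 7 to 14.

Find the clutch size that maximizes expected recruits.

Expected recruits = c × s(c):
  c=7: 7 × 0.560 = 3.920
  c=8: 8 × 0.510 = 4.080
  c=9: 9 × 0.460 = 4.140
  c=10: 10 × 0.410 = 4.100
  c=11: 11 × 0.360 = 3.960
  c=12: 12 × 0.310 = 3.720
  c=13: 13 × 0.260 = 3.380
  c=14: 14 × 0.210 = 2.940
Maximum at c = 9 (4.140 recruits).

9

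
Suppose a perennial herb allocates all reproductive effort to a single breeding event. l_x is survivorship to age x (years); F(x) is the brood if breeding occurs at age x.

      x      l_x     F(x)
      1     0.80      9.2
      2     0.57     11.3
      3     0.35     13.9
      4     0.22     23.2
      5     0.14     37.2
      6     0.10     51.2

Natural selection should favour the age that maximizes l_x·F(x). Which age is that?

1

Expected offspring if breeding at age x = l_x × F(x):
  age 1: 0.80 × 9.2 = 7.360
  age 2: 0.57 × 11.3 = 6.441
  age 3: 0.35 × 13.9 = 4.865
  age 4: 0.22 × 23.2 = 5.104
  age 5: 0.14 × 37.2 = 5.208
  age 6: 0.10 × 51.2 = 5.120
Maximum at age 1 (7.360).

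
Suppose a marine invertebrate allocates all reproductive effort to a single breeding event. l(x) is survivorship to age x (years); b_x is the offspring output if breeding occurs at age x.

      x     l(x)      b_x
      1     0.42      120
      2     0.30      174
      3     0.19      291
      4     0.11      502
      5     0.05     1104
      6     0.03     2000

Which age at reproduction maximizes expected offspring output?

6

Expected offspring if breeding at age x = l(x) × b_x:
  age 1: 0.42 × 120 = 50.400
  age 2: 0.30 × 174 = 52.200
  age 3: 0.19 × 291 = 55.290
  age 4: 0.11 × 502 = 55.220
  age 5: 0.05 × 1104 = 55.200
  age 6: 0.03 × 2000 = 60.000
Maximum at age 6 (60.000).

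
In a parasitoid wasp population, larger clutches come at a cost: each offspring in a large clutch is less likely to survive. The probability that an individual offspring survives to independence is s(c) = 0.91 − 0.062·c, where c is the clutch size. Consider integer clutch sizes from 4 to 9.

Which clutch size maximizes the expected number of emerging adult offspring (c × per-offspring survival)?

7

Expected emerging adult offspring = c × s(c):
  c=4: 4 × 0.662 = 2.648
  c=5: 5 × 0.600 = 3.000
  c=6: 6 × 0.538 = 3.228
  c=7: 7 × 0.476 = 3.332
  c=8: 8 × 0.414 = 3.312
  c=9: 9 × 0.352 = 3.168
Maximum at c = 7 (3.332 emerging adult offspring).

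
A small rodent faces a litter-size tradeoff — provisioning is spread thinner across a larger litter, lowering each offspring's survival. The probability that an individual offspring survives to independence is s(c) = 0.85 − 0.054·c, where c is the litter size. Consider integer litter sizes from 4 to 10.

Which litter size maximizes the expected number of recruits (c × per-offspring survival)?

Expected recruits = c × s(c):
  c=4: 4 × 0.634 = 2.536
  c=5: 5 × 0.580 = 2.900
  c=6: 6 × 0.526 = 3.156
  c=7: 7 × 0.472 = 3.304
  c=8: 8 × 0.418 = 3.344
  c=9: 9 × 0.364 = 3.276
  c=10: 10 × 0.310 = 3.100
Maximum at c = 8 (3.344 recruits).

8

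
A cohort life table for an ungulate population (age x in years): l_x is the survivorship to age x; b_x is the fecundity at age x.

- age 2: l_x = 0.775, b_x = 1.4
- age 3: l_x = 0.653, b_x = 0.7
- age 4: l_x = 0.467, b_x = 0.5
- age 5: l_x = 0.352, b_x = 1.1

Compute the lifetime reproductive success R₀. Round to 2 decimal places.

R₀ = Σ l_x b_x:
  age 2: 0.775 × 1.4 = 1.0850
  age 3: 0.653 × 0.7 = 0.4571
  age 4: 0.467 × 0.5 = 0.2335
  age 5: 0.352 × 1.1 = 0.3872
R₀ = 1.0850 + 0.4571 + 0.2335 + 0.3872 = 2.1628

2.16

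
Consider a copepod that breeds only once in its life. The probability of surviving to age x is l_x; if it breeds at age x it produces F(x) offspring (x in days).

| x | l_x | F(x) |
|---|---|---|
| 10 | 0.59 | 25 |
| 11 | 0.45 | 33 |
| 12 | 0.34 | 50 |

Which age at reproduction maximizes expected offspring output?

Expected offspring if breeding at age x = l_x × F(x):
  age 10: 0.59 × 25 = 14.750
  age 11: 0.45 × 33 = 14.850
  age 12: 0.34 × 50 = 17.000
Maximum at age 12 (17.000).

12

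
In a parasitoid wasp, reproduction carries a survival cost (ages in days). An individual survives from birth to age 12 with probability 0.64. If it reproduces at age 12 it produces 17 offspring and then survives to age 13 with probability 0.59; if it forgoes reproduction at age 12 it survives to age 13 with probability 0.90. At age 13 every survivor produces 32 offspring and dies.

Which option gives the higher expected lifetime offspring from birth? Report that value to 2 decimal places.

22.96

breed at age 12: R₀ = 0.64 × (17 + 0.59 × 32) = 0.64 × 35.8800 = 22.9632
delay to age 13: R₀ = 0.64 × (0.90 × 32) = 0.64 × 28.8000 = 18.4320
Higher: breed at age 12 (22.9632).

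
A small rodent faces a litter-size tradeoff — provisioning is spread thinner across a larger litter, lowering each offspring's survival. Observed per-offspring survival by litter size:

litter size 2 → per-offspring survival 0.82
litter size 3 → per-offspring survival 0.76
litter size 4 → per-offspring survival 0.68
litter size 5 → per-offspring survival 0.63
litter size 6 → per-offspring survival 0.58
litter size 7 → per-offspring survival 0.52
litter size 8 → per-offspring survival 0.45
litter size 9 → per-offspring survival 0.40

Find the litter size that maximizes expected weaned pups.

Expected weaned pups = c × s(c):
  c=2: 2 × 0.82 = 1.640
  c=3: 3 × 0.76 = 2.280
  c=4: 4 × 0.68 = 2.720
  c=5: 5 × 0.63 = 3.150
  c=6: 6 × 0.58 = 3.480
  c=7: 7 × 0.52 = 3.640
  c=8: 8 × 0.45 = 3.600
  c=9: 9 × 0.40 = 3.600
Maximum at c = 7 (3.640 weaned pups).

7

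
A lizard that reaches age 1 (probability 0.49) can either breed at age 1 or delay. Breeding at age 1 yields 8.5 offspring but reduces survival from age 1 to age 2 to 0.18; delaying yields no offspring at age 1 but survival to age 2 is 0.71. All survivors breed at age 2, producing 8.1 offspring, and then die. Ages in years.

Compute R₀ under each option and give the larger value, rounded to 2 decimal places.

breed at age 1: R₀ = 0.49 × (8.5 + 0.18 × 8.1) = 0.49 × 9.9580 = 4.8794
delay to age 2: R₀ = 0.49 × (0.71 × 8.1) = 0.49 × 5.7510 = 2.8180
Higher: breed at age 1 (4.8794).

4.88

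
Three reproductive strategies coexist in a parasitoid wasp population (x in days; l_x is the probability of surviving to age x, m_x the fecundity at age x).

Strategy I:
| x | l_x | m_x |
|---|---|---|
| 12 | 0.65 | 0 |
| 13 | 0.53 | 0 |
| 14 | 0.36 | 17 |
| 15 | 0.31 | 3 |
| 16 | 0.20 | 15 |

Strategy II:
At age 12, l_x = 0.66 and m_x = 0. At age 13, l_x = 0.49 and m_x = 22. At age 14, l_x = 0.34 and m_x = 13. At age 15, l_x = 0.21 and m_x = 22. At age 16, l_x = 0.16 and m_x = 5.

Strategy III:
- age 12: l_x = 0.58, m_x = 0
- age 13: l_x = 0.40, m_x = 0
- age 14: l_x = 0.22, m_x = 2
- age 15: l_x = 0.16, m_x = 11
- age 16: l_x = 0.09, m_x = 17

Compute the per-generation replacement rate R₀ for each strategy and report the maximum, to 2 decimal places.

Strategy I: R₀ = 0.65×0 + 0.53×0 + 0.36×17 + 0.31×3 + 0.20×15 = 10.0500
Strategy II: R₀ = 0.66×0 + 0.49×22 + 0.34×13 + 0.21×22 + 0.16×5 = 20.6200
Strategy III: R₀ = 0.58×0 + 0.40×0 + 0.22×2 + 0.16×11 + 0.09×17 = 3.7300
Highest R₀: strategy II with 20.6200.

20.62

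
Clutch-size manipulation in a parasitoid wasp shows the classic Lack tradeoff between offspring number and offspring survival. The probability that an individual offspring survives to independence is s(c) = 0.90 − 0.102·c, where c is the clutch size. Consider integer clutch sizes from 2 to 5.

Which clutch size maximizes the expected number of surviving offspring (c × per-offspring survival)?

Expected surviving offspring = c × s(c):
  c=2: 2 × 0.696 = 1.392
  c=3: 3 × 0.594 = 1.782
  c=4: 4 × 0.492 = 1.968
  c=5: 5 × 0.390 = 1.950
Maximum at c = 4 (1.968 surviving offspring).

4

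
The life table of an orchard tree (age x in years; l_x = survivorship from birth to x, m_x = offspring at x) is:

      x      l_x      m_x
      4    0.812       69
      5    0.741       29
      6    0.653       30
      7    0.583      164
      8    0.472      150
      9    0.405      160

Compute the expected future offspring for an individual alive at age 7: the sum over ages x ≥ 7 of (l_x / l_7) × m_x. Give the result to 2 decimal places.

396.59

l_7 = 0.583. Conditional survival from age 7 to x is l_x / l_7.
  x=7: (0.583/0.583) × 164 = 164.0000
  x=8: (0.472/0.583) × 150 = 121.4408
  x=9: (0.405/0.583) × 160 = 111.1492
Sum = 164.0000 + 121.4408 + 111.1492 = 396.5901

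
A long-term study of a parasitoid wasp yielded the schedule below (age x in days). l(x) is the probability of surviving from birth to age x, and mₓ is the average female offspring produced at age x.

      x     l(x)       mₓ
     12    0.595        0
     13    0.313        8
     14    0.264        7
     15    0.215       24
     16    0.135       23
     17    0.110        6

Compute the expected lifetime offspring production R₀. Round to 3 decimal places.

13.277

R₀ = Σ l(x) mₓ:
  age 12: 0.595 × 0 = 0.0000
  age 13: 0.313 × 8 = 2.5040
  age 14: 0.264 × 7 = 1.8480
  age 15: 0.215 × 24 = 5.1600
  age 16: 0.135 × 23 = 3.1050
  age 17: 0.110 × 6 = 0.6600
R₀ = 0.0000 + 2.5040 + 1.8480 + 5.1600 + 3.1050 + 0.6600 = 13.2770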